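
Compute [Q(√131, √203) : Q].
[Q(√131, √203) : Q] = 4

[Q(√131):Q] = 2 (min poly x^2 - 131, irreducible since 131 is squarefree > 1). For the top step, suppose √203 ∈ Q(√131), say √203 = c + d√131 with c, d ∈ Q. Squaring: 203 = c^2 + 131d^2 + 2cd√131. Since √131 ∉ Q this forces 2cd = 0. If d = 0 then √203 = c ∈ Q, contradicting 203 squarefree > 1. If c = 0 then 203 = 131d^2, so 131·203 = (131d)^2 is a perfect square in Q — but 131·203 = 26593 is not a perfect square (since 131 and 203 are distinct squarefree integers). Contradiction. Hence √203 ∉ Q(√131), so x^2 - 203 stays irreducible over Q(√131) and [Q(√131, √203) : Q(√131)] = 2. By the tower law, [Q(√131, √203) : Q] = 2 · 2 = 4.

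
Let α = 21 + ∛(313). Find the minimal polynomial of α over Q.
m_α(x) = x^3 - 63x^2 + 1323x - 9574

Set β = α - 21 = ∛(313), so β^3 = 313. Then (α - 21)^3 - 313 = 0, i.e. α is a root of g(x) = (x - 21)^3 - 313 = x^3 - 63x^2 + 1323x - 9574. Since g(x) = h(x - 21) where h(x) = x^3 - 313, and h is irreducible over Q (because 313 is not a perfect cube, so h has no rational root, and a monic cubic with no rational root is irreducible), g is also irreducible (irreducibility is preserved under the substitution x → x - 21). Hence m_α(x) = x^3 - 63x^2 + 1323x - 9574.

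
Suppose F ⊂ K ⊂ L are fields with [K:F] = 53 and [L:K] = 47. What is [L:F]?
[L:F] = 2491

The tower law says that for any tower of field extensions F ⊂ K ⊂ L with finite degrees, [L:F] = [L:K] · [K:F]. Here this gives [L:F] = 47 · 53 = 2491.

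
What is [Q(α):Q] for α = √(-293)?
[Q(α):Q] = 2

[Q(α):Q] equals the degree of the minimal polynomial of α. Here α^2 = -293 and x^2 + 293 is irreducible (d = -293 is squarefree, ≠ 1, hence not a square), so deg(m_α) = 2. Thus [Q(α):Q] = 2.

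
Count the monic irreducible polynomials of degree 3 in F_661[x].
There are 96268040 monic irreducible polynomials of degree 3 over F_661

Each element of F_{661^3} that lies in no proper subfield is a root of exactly one monic irreducible of degree 3 over F_661, and each such polynomial has 3 distinct roots in F_{661^3}. By Möbius inversion the count is N_661(3) = (1/3) Σ_{d|3} μ(3/d) · 661^d = (1/3)(μ(3)·661^1 + μ(1)·661^3) = 288804120/3 = 96268040.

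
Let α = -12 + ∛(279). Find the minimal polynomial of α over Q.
m_α(x) = x^3 + 36x^2 + 432x + 1449

Set β = α + 12 = ∛(279), so β^3 = 279. Then (α + 12)^3 - 279 = 0, i.e. α is a root of g(x) = (x + 12)^3 - 279 = x^3 + 36x^2 + 432x + 1449. Since g(x) = h(x + 12) where h(x) = x^3 - 279, and h is irreducible over Q (because 279 is not a perfect cube, so h has no rational root, and a monic cubic with no rational root is irreducible), g is also irreducible (irreducibility is preserved under the substitution x → x + 12). Hence m_α(x) = x^3 + 36x^2 + 432x + 1449.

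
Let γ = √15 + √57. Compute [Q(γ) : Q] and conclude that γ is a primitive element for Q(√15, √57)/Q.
[Q(γ) : Q] = 4 (equivalently, Q(γ) = Q(√15, √57))

Obviously Q(γ) ⊆ Q(√15, √57), and [Q(√15, √57):Q] = 4 (since 15, 57 are distinct squarefree integers > 1 with 855 not a perfect square). To show equality we compute the minimal polynomial of γ. From γ = √15 + √57: γ^2 = 15 + 2√(855) + 57 = 72 + 2√(855), so γ^2 - 72 = 2√(855); squaring, (γ^2 - 72)^2 = 4·855, i.e. γ^4 - 144γ^2 + 5184 - 3420 = 0, i.e. γ^4 - 144γ^2 + 1764 = 0. So γ is a root of x^4 - 144x^2 + 1764. This polynomial is irreducible over Q: it has no rational root (each ±√15 ± √57 is irrational), and any factorization into two quadratics over Q would force √(855) ∈ Q (pairing opposite roots) or √15, √57 ∈ Q (other pairings), all impossible. Hence [Q(γ):Q] = 4 = [Q(√15, √57):Q], so Q(γ) = Q(√15, √57).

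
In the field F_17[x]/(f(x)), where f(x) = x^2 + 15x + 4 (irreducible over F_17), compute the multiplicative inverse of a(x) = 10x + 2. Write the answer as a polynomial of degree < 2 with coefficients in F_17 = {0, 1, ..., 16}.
a(x)^(-1) ≡ 12x + 11 (mod f(x))

Since f is irreducible over F_17, F_17[x]/(f) is a field and a(x) ≠ 0 has an inverse. Apply the extended Euclidean algorithm to f(x) and a(x) in F_17[x]: f(x) = (12x + 11)·a(x) + (16). The last nonzero remainder is the constant 16 = gcd(f, a) in F_17. Back-substituting through the division chain expresses 16 = s(x)·a(x) + t(x)·f(x) with s(x) ≡ 5x + 6 (mod f), so (5x + 6)·a(x) ≡ 16 (mod f). Multiplying by 16^(-1) ≡ 16 in F_17 gives a(x)^(-1) ≡ 16·(5x + 6) ≡ 12x + 11 (mod f). Check: (10x + 2)·(12x + 11) = x^2 + 15x + 5 ≡ 1 (mod x^2 + 15x + 4).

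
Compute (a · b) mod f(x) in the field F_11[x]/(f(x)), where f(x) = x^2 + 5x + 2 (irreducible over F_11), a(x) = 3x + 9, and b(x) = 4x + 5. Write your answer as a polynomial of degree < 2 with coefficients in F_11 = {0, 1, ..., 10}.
a · b ≡ 2x + 10 (mod f(x))

Multiply in F_11[x]: a(x)·b(x) = (3x + 9)·(4x + 5) = x^2 + 7x + 1. This has degree ≥ 2, so divide by f(x) over F_11: x^2 + 7x + 1 = (1)·(x^2 + 5x + 2) + (2x + 10). Hence a·b ≡ 2x + 10 (mod f). (F_11[x]/(f) is a field with 11^2 = 121 elements since f is irreducible of degree 2.)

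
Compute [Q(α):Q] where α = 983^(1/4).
[Q(α):Q] = 4

α is a root of x^4 - 983. By Eisenstein's criterion at the prime p = 983 (which divides the constant term 983 but p^2 = 966289 does not, since 983 is squarefree), x^4 - 983 is irreducible over Q. Hence [Q(α):Q] = 4.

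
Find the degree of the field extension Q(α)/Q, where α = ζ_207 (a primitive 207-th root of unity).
[Q(α):Q] = 132

The minimal polynomial of ζ_207 over Q is the 207-th cyclotomic polynomial Φ_207(x), which is irreducible over Q and has degree φ(207) = 132. Hence [Q(α):Q] = φ(207) = 132.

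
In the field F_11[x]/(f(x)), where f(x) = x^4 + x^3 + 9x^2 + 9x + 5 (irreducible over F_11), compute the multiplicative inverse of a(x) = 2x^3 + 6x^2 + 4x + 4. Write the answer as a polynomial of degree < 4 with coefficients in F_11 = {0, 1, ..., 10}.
a(x)^(-1) ≡ 7x^3 + 10x^2 + 7x + 1 (mod f(x))

Since f is irreducible over F_11, F_11[x]/(f) is a field and a(x) ≠ 0 has an inverse. Apply the extended Euclidean algorithm to f(x) and a(x) in F_11[x]: f(x) = (6x + 10)·a(x) + (2x^2 + 9);  a(x) = (x + 3)·(2x^2 + 9) + (6x + 10);  (2x^2 + 9) = (4x + 8)·(6x + 10) + (6). The last nonzero remainder is the constant 6 = gcd(f, a) in F_11. Back-substituting through the division chain expresses 6 = s(x)·a(x) + t(x)·f(x) with s(x) ≡ 9x^3 + 5x^2 + 9x + 6 (mod f), so (9x^3 + 5x^2 + 9x + 6)·a(x) ≡ 6 (mod f). Multiplying by 6^(-1) ≡ 2 in F_11 gives a(x)^(-1) ≡ 2·(9x^3 + 5x^2 + 9x + 6) ≡ 7x^3 + 10x^2 + 7x + 1 (mod f). Check: (2x^3 + 6x^2 + 4x + 4)·(7x^3 + 10x^2 + 7x + 1) = 3x^6 + 7x^5 + 3x^4 + 2x^3 + 8x^2 + 10x + 4 ≡ 1 (mod x^4 + x^3 + 9x^2 + 9x + 5).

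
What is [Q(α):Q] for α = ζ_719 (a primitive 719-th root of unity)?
[Q(α):Q] = 718

The minimal polynomial of ζ_719 over Q is the 719-th cyclotomic polynomial Φ_719(x), which is irreducible over Q and has degree φ(719) = 718. Hence [Q(α):Q] = φ(719) = 718.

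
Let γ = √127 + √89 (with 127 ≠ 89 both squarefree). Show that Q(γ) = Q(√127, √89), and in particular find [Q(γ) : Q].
[Q(γ) : Q] = 4 (equivalently, Q(γ) = Q(√127, √89))

Obviously Q(γ) ⊆ Q(√127, √89), and [Q(√127, √89):Q] = 4 (since 127, 89 are distinct squarefree integers > 1 with 11303 not a perfect square). To show equality we compute the minimal polynomial of γ. From γ = √127 + √89: γ^2 = 127 + 2√(11303) + 89 = 216 + 2√(11303), so γ^2 - 216 = 2√(11303); squaring, (γ^2 - 216)^2 = 4·11303, i.e. γ^4 - 432γ^2 + 46656 - 45212 = 0, i.e. γ^4 - 432γ^2 + 1444 = 0. So γ is a root of x^4 - 432x^2 + 1444. This polynomial is irreducible over Q: it has no rational root (each ±√127 ± √89 is irrational), and any factorization into two quadratics over Q would force √(11303) ∈ Q (pairing opposite roots) or √127, √89 ∈ Q (other pairings), all impossible. Hence [Q(γ):Q] = 4 = [Q(√127, √89):Q], so Q(γ) = Q(√127, √89).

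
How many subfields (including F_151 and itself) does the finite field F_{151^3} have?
F_{151^3} has 2 subfields

The subfields of F_{p^n} are exactly the fields F_{p^d} for d | n (each is the fixed field of the unique index-d subgroup of Gal(F_{p^n}/F_p) ≅ Z/nZ). The divisors of n = 3 are {1, 3}, giving 2 subfields: F_{151^1}, F_{151^3}.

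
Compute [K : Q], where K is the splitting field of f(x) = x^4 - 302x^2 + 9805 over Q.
[K : Q] = 4

Solving the quadratic in x^2: x^2 = (302 ± √(302^2 - 4·9805))/2 = (302 ± √51984)/2 = (302 ± 228)/2, giving x^2 = 37 or x^2 = 265. So f(x) = (x^2 - 37)(x^2 - 265) and the roots of f are ±√37, ±√265. Hence the splitting field is K = Q(√37, √265). Since 37 and 265 are distinct squarefree integers > 1, their product 9805 is not a perfect square, so √265 ∉ Q(√37). By the tower law [K:Q] = [Q(√37,√265):Q(√37)] · [Q(√37):Q] = 2 · 2 = 4.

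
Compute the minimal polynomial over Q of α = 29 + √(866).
m_α(x) = x^2 - 58x - 25

From α - 29 = √(866), squaring gives (α - 29)^2 = 866, i.e. α^2 - 58α + 841 = 866, so α^2 - 58α - 25 = 0. The discriminant of x^2 - 58x - 25 is (-58)^2 - 4·(-25) = 3364 + 100 = 3464, and 4·(866) is not a perfect square in Q since 866 is squarefree and ≠ 1. Hence x^2 - 58x - 25 is irreducible over Q and is the minimal polynomial of α.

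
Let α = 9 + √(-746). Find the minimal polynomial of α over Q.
m_α(x) = x^2 - 18x + 827

From α - 9 = √(-746), squaring gives (α - 9)^2 = -746, i.e. α^2 - 18α + 81 = -746, so α^2 - 18α + 827 = 0. The discriminant of x^2 - 18x + 827 is (-18)^2 - 4·(827) = 324 - 3308 = -2984, and 4·(-746) is not a perfect square in Q since -746 is squarefree and ≠ 1. Hence x^2 - 18x + 827 is irreducible over Q and is the minimal polynomial of α.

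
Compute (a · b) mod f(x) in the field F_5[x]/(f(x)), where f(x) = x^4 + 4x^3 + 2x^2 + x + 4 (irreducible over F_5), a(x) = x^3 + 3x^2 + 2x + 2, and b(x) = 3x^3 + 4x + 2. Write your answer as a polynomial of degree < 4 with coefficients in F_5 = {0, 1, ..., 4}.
a · b ≡ 4x^3 + 3x^2 + 3x (mod f(x))

Multiply in F_5[x]: a(x)·b(x) = (x^3 + 3x^2 + 2x + 2)·(3x^3 + 4x + 2) = 3x^6 + 4x^5 + 4x^2 + 2x + 4. This has degree ≥ 4, so divide by f(x) over F_5: 3x^6 + 4x^5 + 4x^2 + 2x + 4 = (3x^2 + 2x + 1)·(x^4 + 4x^3 + 2x^2 + x + 4) + (4x^3 + 3x^2 + 3x). Hence a·b ≡ 4x^3 + 3x^2 + 3x (mod f). (F_5[x]/(f) is a field with 5^4 = 625 elements since f is irreducible of degree 4.)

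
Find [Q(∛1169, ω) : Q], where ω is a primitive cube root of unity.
[Q(∛1169, ω) : Q] = 6

[Q(∛1169):Q] = 3 (min poly x^3 - 1169, irreducible since 1169 is not a perfect cube). [Q(ω):Q] = 2 (min poly x^2 + x + 1). Since Q(∛1169) ⊂ R and ω ∉ R, we have ω ∉ Q(∛1169), so x^2 + x + 1 remains irreducible over Q(∛1169) and [Q(∛1169, ω) : Q(∛1169)] = 2. By the tower law, [Q(∛1169, ω) : Q] = 3 · 2 = 6. (In fact Q(∛1169, ω) is the splitting field of x^3 - 1169 over Q.)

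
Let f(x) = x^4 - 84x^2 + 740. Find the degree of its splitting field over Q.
[K : Q] = 4

Solving the quadratic in x^2: x^2 = (84 ± √(84^2 - 4·740))/2 = (84 ± √4096)/2 = (84 ± 64)/2, giving x^2 = 74 or x^2 = 10. So f(x) = (x^2 - 74)(x^2 - 10) and the roots of f are ±√74, ±√10. Hence the splitting field is K = Q(√74, √10). Since 74 and 10 are distinct squarefree integers > 1, their product 740 is not a perfect square, so √10 ∉ Q(√74). By the tower law [K:Q] = [Q(√74,√10):Q(√74)] · [Q(√74):Q] = 2 · 2 = 4.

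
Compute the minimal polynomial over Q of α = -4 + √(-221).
m_α(x) = x^2 + 8x + 237

From α + 4 = √(-221), squaring gives (α + 4)^2 = -221, i.e. α^2 + 8α + 16 = -221, so α^2 + 8α + 237 = 0. The discriminant of x^2 + 8x + 237 is (8)^2 - 4·(237) = 64 - 948 = -884, and 4·(-221) is not a perfect square in Q since -221 is squarefree and ≠ 1. Hence x^2 + 8x + 237 is irreducible over Q and is the minimal polynomial of α.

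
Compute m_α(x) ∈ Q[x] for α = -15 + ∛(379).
m_α(x) = x^3 + 45x^2 + 675x + 2996

Set β = α + 15 = ∛(379), so β^3 = 379. Then (α + 15)^3 - 379 = 0, i.e. α is a root of g(x) = (x + 15)^3 - 379 = x^3 + 45x^2 + 675x + 2996. Since g(x) = h(x + 15) where h(x) = x^3 - 379, and h is irreducible over Q (because 379 is not a perfect cube, so h has no rational root, and a monic cubic with no rational root is irreducible), g is also irreducible (irreducibility is preserved under the substitution x → x + 15). Hence m_α(x) = x^3 + 45x^2 + 675x + 2996.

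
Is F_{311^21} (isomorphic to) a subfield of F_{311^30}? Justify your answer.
No: F_{311^21} is not a subfield of F_{311^30}

F_{p^m} embeds in F_{p^n} iff m | n. Here 21 ∤ 30 (since 30 = 1·21 + 9 with remainder 9 ≠ 0), so F_{311^21} is not a subfield of F_{311^30}. Equivalently: if it were, the tower law would give 21 = [F_{311^21}:F_311] dividing [F_{311^30}:F_311] = 30, contradiction.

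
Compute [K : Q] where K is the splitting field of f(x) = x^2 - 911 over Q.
[K : Q] = 2

f(x) = x^2 - 911 factors as (x - √911)(x + √911). The splitting field is K = Q(√911). Since 911 is squarefree and > 1, it is not a perfect square, so x^2 - 911 is irreducible over Q and [Q(√911) : Q] = 2. Hence [K : Q] = 2.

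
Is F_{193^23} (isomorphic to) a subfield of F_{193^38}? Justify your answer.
No: F_{193^23} is not a subfield of F_{193^38}

F_{p^m} embeds in F_{p^n} iff m | n. Here 23 ∤ 38 (since 38 = 1·23 + 15 with remainder 15 ≠ 0), so F_{193^23} is not a subfield of F_{193^38}. Equivalently: if it were, the tower law would give 23 = [F_{193^23}:F_193] dividing [F_{193^38}:F_193] = 38, contradiction.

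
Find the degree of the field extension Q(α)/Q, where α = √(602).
[Q(α):Q] = 2

[Q(α):Q] equals the degree of the minimal polynomial of α. Here α^2 = 602 and x^2 - 602 is irreducible (d = 602 is squarefree, ≠ 1, hence not a square), so deg(m_α) = 2. Thus [Q(α):Q] = 2.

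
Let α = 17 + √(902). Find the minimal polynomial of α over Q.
m_α(x) = x^2 - 34x - 613

From α - 17 = √(902), squaring gives (α - 17)^2 = 902, i.e. α^2 - 34α + 289 = 902, so α^2 - 34α - 613 = 0. The discriminant of x^2 - 34x - 613 is (-34)^2 - 4·(-613) = 1156 + 2452 = 3608, and 4·(902) is not a perfect square in Q since 902 is squarefree and ≠ 1. Hence x^2 - 34x - 613 is irreducible over Q and is the minimal polynomial of α.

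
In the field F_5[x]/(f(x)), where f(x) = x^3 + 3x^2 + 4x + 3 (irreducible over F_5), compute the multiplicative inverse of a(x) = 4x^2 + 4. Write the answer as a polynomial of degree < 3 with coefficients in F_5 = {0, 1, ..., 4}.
a(x)^(-1) ≡ 3x^2 + 4x + 4 (mod f(x))

Since f is irreducible over F_5, F_5[x]/(f) is a field and a(x) ≠ 0 has an inverse. Apply the extended Euclidean algorithm to f(x) and a(x) in F_5[x]: f(x) = (4x + 2)·a(x) + (3x);  a(x) = (3x)·(3x) + (4). The last nonzero remainder is the constant 4 = gcd(f, a) in F_5. Back-substituting through the division chain expresses 4 = s(x)·a(x) + t(x)·f(x) with s(x) ≡ 2x^2 + x + 1 (mod f), so (2x^2 + x + 1)·a(x) ≡ 4 (mod f). Multiplying by 4^(-1) ≡ 4 in F_5 gives a(x)^(-1) ≡ 4·(2x^2 + x + 1) ≡ 3x^2 + 4x + 4 (mod f). Check: (4x^2 + 4)·(3x^2 + 4x + 4) = 2x^4 + x^3 + 3x^2 + x + 1 ≡ 1 (mod x^3 + 3x^2 + 4x + 3).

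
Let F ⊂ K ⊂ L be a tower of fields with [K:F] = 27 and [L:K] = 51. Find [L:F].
[L:F] = 1377

The tower law says that for any tower of field extensions F ⊂ K ⊂ L with finite degrees, [L:F] = [L:K] · [K:F]. Here this gives [L:F] = 51 · 27 = 1377.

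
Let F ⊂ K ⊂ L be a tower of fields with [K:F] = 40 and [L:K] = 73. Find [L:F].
[L:F] = 2920

The tower law says that for any tower of field extensions F ⊂ K ⊂ L with finite degrees, [L:F] = [L:K] · [K:F]. Here this gives [L:F] = 73 · 40 = 2920.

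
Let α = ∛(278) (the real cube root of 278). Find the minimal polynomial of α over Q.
m_α(x) = x^3 - 278

α satisfies α^3 = 278, so x^3 - 278 annihilates α. By the rational root test, a rational root p/q (in lowest terms) of x^3 - 278 would satisfy p^3 = 278 q^3, forcing q = 1 and p^3 = 278; but 278 is not a perfect cube, contradiction. A monic cubic over Q with no rational root is irreducible (any nontrivial factorization would include a linear factor). Hence x^3 - 278 is the minimal polynomial of α, and in particular [Q(α):Q] = 3.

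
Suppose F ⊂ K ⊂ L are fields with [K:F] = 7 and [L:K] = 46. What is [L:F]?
[L:F] = 322

The tower law says that for any tower of field extensions F ⊂ K ⊂ L with finite degrees, [L:F] = [L:K] · [K:F]. Here this gives [L:F] = 46 · 7 = 322.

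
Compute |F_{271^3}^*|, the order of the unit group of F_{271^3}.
|F_{271^3}^*| = 19902510

F_{271^3} has 271^3 = 19902511 elements; its multiplicative group consists of all nonzero elements, so |F_{271^3}^*| = 19902511 - 1 = 19902510. (It is cyclic since any finite subgroup of the multiplicative group of a field is cyclic.)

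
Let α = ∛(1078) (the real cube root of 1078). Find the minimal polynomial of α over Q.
m_α(x) = x^3 - 1078

α satisfies α^3 = 1078, so x^3 - 1078 annihilates α. By the rational root test, a rational root p/q (in lowest terms) of x^3 - 1078 would satisfy p^3 = 1078 q^3, forcing q = 1 and p^3 = 1078; but 1078 is not a perfect cube, contradiction. A monic cubic over Q with no rational root is irreducible (any nontrivial factorization would include a linear factor). Hence x^3 - 1078 is the minimal polynomial of α, and in particular [Q(α):Q] = 3.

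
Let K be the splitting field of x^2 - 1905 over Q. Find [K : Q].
[K : Q] = 2

f(x) = x^2 - 1905 factors as (x - √1905)(x + √1905). The splitting field is K = Q(√1905). Since 1905 is squarefree and > 1, it is not a perfect square, so x^2 - 1905 is irreducible over Q and [Q(√1905) : Q] = 2. Hence [K : Q] = 2.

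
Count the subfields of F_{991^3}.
F_{991^3} has 2 subfields

The subfields of F_{p^n} are exactly the fields F_{p^d} for d | n (each is the fixed field of the unique index-d subgroup of Gal(F_{p^n}/F_p) ≅ Z/nZ). The divisors of n = 3 are {1, 3}, giving 2 subfields: F_{991^1}, F_{991^3}.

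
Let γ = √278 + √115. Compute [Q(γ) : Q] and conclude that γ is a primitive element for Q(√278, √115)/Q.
[Q(γ) : Q] = 4 (equivalently, Q(γ) = Q(√278, √115))

Obviously Q(γ) ⊆ Q(√278, √115), and [Q(√278, √115):Q] = 4 (since 278, 115 are distinct squarefree integers > 1 with 31970 not a perfect square). To show equality we compute the minimal polynomial of γ. From γ = √278 + √115: γ^2 = 278 + 2√(31970) + 115 = 393 + 2√(31970), so γ^2 - 393 = 2√(31970); squaring, (γ^2 - 393)^2 = 4·31970, i.e. γ^4 - 786γ^2 + 154449 - 127880 = 0, i.e. γ^4 - 786γ^2 + 26569 = 0. So γ is a root of x^4 - 786x^2 + 26569. This polynomial is irreducible over Q: it has no rational root (each ±√278 ± √115 is irrational), and any factorization into two quadratics over Q would force √(31970) ∈ Q (pairing opposite roots) or √278, √115 ∈ Q (other pairings), all impossible. Hence [Q(γ):Q] = 4 = [Q(√278, √115):Q], so Q(γ) = Q(√278, √115).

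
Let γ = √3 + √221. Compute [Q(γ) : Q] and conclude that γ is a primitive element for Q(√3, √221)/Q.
[Q(γ) : Q] = 4 (equivalently, Q(γ) = Q(√3, √221))

Obviously Q(γ) ⊆ Q(√3, √221), and [Q(√3, √221):Q] = 4 (since 3, 221 are distinct squarefree integers > 1 with 663 not a perfect square). To show equality we compute the minimal polynomial of γ. From γ = √3 + √221: γ^2 = 3 + 2√(663) + 221 = 224 + 2√(663), so γ^2 - 224 = 2√(663); squaring, (γ^2 - 224)^2 = 4·663, i.e. γ^4 - 448γ^2 + 50176 - 2652 = 0, i.e. γ^4 - 448γ^2 + 47524 = 0. So γ is a root of x^4 - 448x^2 + 47524. This polynomial is irreducible over Q: it has no rational root (each ±√3 ± √221 is irrational), and any factorization into two quadratics over Q would force √(663) ∈ Q (pairing opposite roots) or √3, √221 ∈ Q (other pairings), all impossible. Hence [Q(γ):Q] = 4 = [Q(√3, √221):Q], so Q(γ) = Q(√3, √221).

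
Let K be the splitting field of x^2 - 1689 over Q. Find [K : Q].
[K : Q] = 2

f(x) = x^2 - 1689 factors as (x - √1689)(x + √1689). The splitting field is K = Q(√1689). Since 1689 is squarefree and > 1, it is not a perfect square, so x^2 - 1689 is irreducible over Q and [Q(√1689) : Q] = 2. Hence [K : Q] = 2.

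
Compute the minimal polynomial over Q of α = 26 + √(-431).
m_α(x) = x^2 - 52x + 1107

From α - 26 = √(-431), squaring gives (α - 26)^2 = -431, i.e. α^2 - 52α + 676 = -431, so α^2 - 52α + 1107 = 0. The discriminant of x^2 - 52x + 1107 is (-52)^2 - 4·(1107) = 2704 - 4428 = -1724, and 4·(-431) is not a perfect square in Q since -431 is squarefree and ≠ 1. Hence x^2 - 52x + 1107 is irreducible over Q and is the minimal polynomial of α.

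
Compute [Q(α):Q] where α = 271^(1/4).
[Q(α):Q] = 4

α is a root of x^4 - 271. By Eisenstein's criterion at the prime p = 271 (which divides the constant term 271 but p^2 = 73441 does not, since 271 is squarefree), x^4 - 271 is irreducible over Q. Hence [Q(α):Q] = 4.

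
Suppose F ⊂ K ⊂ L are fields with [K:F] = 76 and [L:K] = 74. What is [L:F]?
[L:F] = 5624

The tower law says that for any tower of field extensions F ⊂ K ⊂ L with finite degrees, [L:F] = [L:K] · [K:F]. Here this gives [L:F] = 74 · 76 = 5624.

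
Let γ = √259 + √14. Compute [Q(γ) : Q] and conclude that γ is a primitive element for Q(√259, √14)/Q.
[Q(γ) : Q] = 4 (equivalently, Q(γ) = Q(√259, √14))

Obviously Q(γ) ⊆ Q(√259, √14), and [Q(√259, √14):Q] = 4 (since 259, 14 are distinct squarefree integers > 1 with 3626 not a perfect square). To show equality we compute the minimal polynomial of γ. From γ = √259 + √14: γ^2 = 259 + 2√(3626) + 14 = 273 + 2√(3626), so γ^2 - 273 = 2√(3626); squaring, (γ^2 - 273)^2 = 4·3626, i.e. γ^4 - 546γ^2 + 74529 - 14504 = 0, i.e. γ^4 - 546γ^2 + 60025 = 0. So γ is a root of x^4 - 546x^2 + 60025. This polynomial is irreducible over Q: it has no rational root (each ±√259 ± √14 is irrational), and any factorization into two quadratics over Q would force √(3626) ∈ Q (pairing opposite roots) or √259, √14 ∈ Q (other pairings), all impossible. Hence [Q(γ):Q] = 4 = [Q(√259, √14):Q], so Q(γ) = Q(√259, √14).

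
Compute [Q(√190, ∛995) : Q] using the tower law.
[Q(√190, ∛995) : Q] = 6

Let L = Q(√190, ∛995). Since Q(√190) ⊂ L and [Q(√190):Q] = 2, the tower law gives 2 | [L:Q]. Likewise Q(∛995) ⊂ L with [Q(∛995):Q] = 3 (because 995 is not a perfect cube), so 3 | [L:Q]. As gcd(2,3) = 1, [L:Q] is divisible by 6. Conversely L is generated over Q by √190 and ∛995, so [L:Q] ≤ 2·3 = 6. Therefore [Q(√190, ∛995) : Q] = 6.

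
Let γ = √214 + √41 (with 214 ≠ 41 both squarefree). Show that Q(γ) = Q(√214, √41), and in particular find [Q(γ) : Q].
[Q(γ) : Q] = 4 (equivalently, Q(γ) = Q(√214, √41))

Obviously Q(γ) ⊆ Q(√214, √41), and [Q(√214, √41):Q] = 4 (since 214, 41 are distinct squarefree integers > 1 with 8774 not a perfect square). To show equality we compute the minimal polynomial of γ. From γ = √214 + √41: γ^2 = 214 + 2√(8774) + 41 = 255 + 2√(8774), so γ^2 - 255 = 2√(8774); squaring, (γ^2 - 255)^2 = 4·8774, i.e. γ^4 - 510γ^2 + 65025 - 35096 = 0, i.e. γ^4 - 510γ^2 + 29929 = 0. So γ is a root of x^4 - 510x^2 + 29929. This polynomial is irreducible over Q: it has no rational root (each ±√214 ± √41 is irrational), and any factorization into two quadratics over Q would force √(8774) ∈ Q (pairing opposite roots) or √214, √41 ∈ Q (other pairings), all impossible. Hence [Q(γ):Q] = 4 = [Q(√214, √41):Q], so Q(γ) = Q(√214, √41).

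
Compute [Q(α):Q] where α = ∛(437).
[Q(α):Q] = 3

The minimal polynomial of α is x^3 - 437, irreducible over Q since 437 is not a perfect cube (so x^3 - 437 has no rational root). Hence [Q(α):Q] = deg(m_α) = 3.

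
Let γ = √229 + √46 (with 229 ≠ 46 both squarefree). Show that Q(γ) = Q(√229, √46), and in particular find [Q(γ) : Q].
[Q(γ) : Q] = 4 (equivalently, Q(γ) = Q(√229, √46))

Obviously Q(γ) ⊆ Q(√229, √46), and [Q(√229, √46):Q] = 4 (since 229, 46 are distinct squarefree integers > 1 with 10534 not a perfect square). To show equality we compute the minimal polynomial of γ. From γ = √229 + √46: γ^2 = 229 + 2√(10534) + 46 = 275 + 2√(10534), so γ^2 - 275 = 2√(10534); squaring, (γ^2 - 275)^2 = 4·10534, i.e. γ^4 - 550γ^2 + 75625 - 42136 = 0, i.e. γ^4 - 550γ^2 + 33489 = 0. So γ is a root of x^4 - 550x^2 + 33489. This polynomial is irreducible over Q: it has no rational root (each ±√229 ± √46 is irrational), and any factorization into two quadratics over Q would force √(10534) ∈ Q (pairing opposite roots) or √229, √46 ∈ Q (other pairings), all impossible. Hence [Q(γ):Q] = 4 = [Q(√229, √46):Q], so Q(γ) = Q(√229, √46).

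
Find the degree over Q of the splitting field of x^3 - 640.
[K : Q] = 6

The roots of x^3 - 640 are ∛640, ω∛640, ω^2∛640 where ω = e^(2πi/3) is a primitive cube root of unity, so K = Q(∛640, ω). Now [Q(∛640):Q] = 3 (since 640 is not a perfect cube, x^3 - 640 is irreducible) and [Q(ω):Q] = 2. Both 2 and 3 divide [K:Q], and [K:Q] ≤ 3·2 = 6, so [K:Q] = 6. (Equivalently: Q(∛640) ⊂ R but ω ∉ R, so [K : Q(∛640)] = 2.)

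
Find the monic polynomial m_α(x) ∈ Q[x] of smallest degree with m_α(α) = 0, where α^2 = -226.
m_α(x) = x^2 + 226

α satisfies α^2 + 226 = 0, so x^2 + 226 annihilates α. Since d = -226 is squarefree and ≠ 1, it is not a perfect square in Q, so x^2 + 226 has no rational root and is therefore irreducible over Q (a degree-2 polynomial over a field is irreducible iff it has no root). Hence m_α(x) = x^2 + 226.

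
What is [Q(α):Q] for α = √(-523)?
[Q(α):Q] = 2

[Q(α):Q] equals the degree of the minimal polynomial of α. Here α^2 = -523 and x^2 + 523 is irreducible (d = -523 is squarefree, ≠ 1, hence not a square), so deg(m_α) = 2. Thus [Q(α):Q] = 2.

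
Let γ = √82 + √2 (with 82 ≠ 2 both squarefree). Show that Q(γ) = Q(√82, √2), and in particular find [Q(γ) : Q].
[Q(γ) : Q] = 4 (equivalently, Q(γ) = Q(√82, √2))

Obviously Q(γ) ⊆ Q(√82, √2), and [Q(√82, √2):Q] = 4 (since 82, 2 are distinct squarefree integers > 1 with 164 not a perfect square). To show equality we compute the minimal polynomial of γ. From γ = √82 + √2: γ^2 = 82 + 2√(164) + 2 = 84 + 2√(164), so γ^2 - 84 = 2√(164); squaring, (γ^2 - 84)^2 = 4·164, i.e. γ^4 - 168γ^2 + 7056 - 656 = 0, i.e. γ^4 - 168γ^2 + 6400 = 0. So γ is a root of x^4 - 168x^2 + 6400. This polynomial is irreducible over Q: it has no rational root (each ±√82 ± √2 is irrational), and any factorization into two quadratics over Q would force √(164) ∈ Q (pairing opposite roots) or √82, √2 ∈ Q (other pairings), all impossible. Hence [Q(γ):Q] = 4 = [Q(√82, √2):Q], so Q(γ) = Q(√82, √2).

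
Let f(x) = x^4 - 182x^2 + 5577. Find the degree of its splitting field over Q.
[K : Q] = 4

Solving the quadratic in x^2: x^2 = (182 ± √(182^2 - 4·5577))/2 = (182 ± √10816)/2 = (182 ± 104)/2, giving x^2 = 143 or x^2 = 39. So f(x) = (x^2 - 143)(x^2 - 39) and the roots of f are ±√143, ±√39. Hence the splitting field is K = Q(√143, √39). Since 143 and 39 are distinct squarefree integers > 1, their product 5577 is not a perfect square, so √39 ∉ Q(√143). By the tower law [K:Q] = [Q(√143,√39):Q(√143)] · [Q(√143):Q] = 2 · 2 = 4.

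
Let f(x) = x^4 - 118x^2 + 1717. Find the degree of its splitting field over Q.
[K : Q] = 4

Solving the quadratic in x^2: x^2 = (118 ± √(118^2 - 4·1717))/2 = (118 ± √7056)/2 = (118 ± 84)/2, giving x^2 = 101 or x^2 = 17. So f(x) = (x^2 - 101)(x^2 - 17) and the roots of f are ±√101, ±√17. Hence the splitting field is K = Q(√101, √17). Since 101 and 17 are distinct squarefree integers > 1, their product 1717 is not a perfect square, so √17 ∉ Q(√101). By the tower law [K:Q] = [Q(√101,√17):Q(√101)] · [Q(√101):Q] = 2 · 2 = 4.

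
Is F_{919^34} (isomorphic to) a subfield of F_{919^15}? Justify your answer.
No: F_{919^34} is not a subfield of F_{919^15}

F_{p^m} embeds in F_{p^n} iff m | n. Here 34 ∤ 15 (since 15 = 0·34 + 15 with remainder 15 ≠ 0), so F_{919^34} is not a subfield of F_{919^15}. Equivalently: if it were, the tower law would give 34 = [F_{919^34}:F_919] dividing [F_{919^15}:F_919] = 15, contradiction.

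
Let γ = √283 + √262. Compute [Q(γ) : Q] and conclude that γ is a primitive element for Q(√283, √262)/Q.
[Q(γ) : Q] = 4 (equivalently, Q(γ) = Q(√283, √262))

Obviously Q(γ) ⊆ Q(√283, √262), and [Q(√283, √262):Q] = 4 (since 283, 262 are distinct squarefree integers > 1 with 74146 not a perfect square). To show equality we compute the minimal polynomial of γ. From γ = √283 + √262: γ^2 = 283 + 2√(74146) + 262 = 545 + 2√(74146), so γ^2 - 545 = 2√(74146); squaring, (γ^2 - 545)^2 = 4·74146, i.e. γ^4 - 1090γ^2 + 297025 - 296584 = 0, i.e. γ^4 - 1090γ^2 + 441 = 0. So γ is a root of x^4 - 1090x^2 + 441. This polynomial is irreducible over Q: it has no rational root (each ±√283 ± √262 is irrational), and any factorization into two quadratics over Q would force √(74146) ∈ Q (pairing opposite roots) or √283, √262 ∈ Q (other pairings), all impossible. Hence [Q(γ):Q] = 4 = [Q(√283, √262):Q], so Q(γ) = Q(√283, √262).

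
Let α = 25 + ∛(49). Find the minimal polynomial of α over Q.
m_α(x) = x^3 - 75x^2 + 1875x - 15674

Set β = α - 25 = ∛(49), so β^3 = 49. Then (α - 25)^3 - 49 = 0, i.e. α is a root of g(x) = (x - 25)^3 - 49 = x^3 - 75x^2 + 1875x - 15674. Since g(x) = h(x - 25) where h(x) = x^3 - 49, and h is irreducible over Q (because 49 is not a perfect cube, so h has no rational root, and a monic cubic with no rational root is irreducible), g is also irreducible (irreducibility is preserved under the substitution x → x - 25). Hence m_α(x) = x^3 - 75x^2 + 1875x - 15674.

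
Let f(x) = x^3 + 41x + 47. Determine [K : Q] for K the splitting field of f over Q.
[K : Q] = 6

By the rational root test, any rational root of the monic integer polynomial f(x) = x^3 + 41x + 47 must be an integer dividing the constant term 47, i.e. one of ±{1, 47}. Evaluating: f(1) = 89, f(-1) = 5, f(47) = 105797, f(-47) = -105703; none is 0, so f has no rational root and is therefore irreducible over Q (a cubic with no linear factor over a field is irreducible). For an irreducible cubic, the Galois group is A_3 or S_3 according as the discriminant disc(f) = -4a^3 - 27b^2 = -4·(41)^3 - 27·(47)^2 = -335327 is or is not a square in Q. Here disc(f) = -335327 is not a perfect square in Q, so the Galois group of f over Q is not contained in A_3 and must be all of S_3. The splitting field has degree |S_3| = 6 over Q, so [K : Q] = 6.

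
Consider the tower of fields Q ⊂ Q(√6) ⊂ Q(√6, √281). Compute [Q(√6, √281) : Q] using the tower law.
[Q(√6, √281) : Q] = 4

[Q(√6):Q] = 2 (min poly x^2 - 6, irreducible since 6 is squarefree > 1). For the top step, suppose √281 ∈ Q(√6), say √281 = c + d√6 with c, d ∈ Q. Squaring: 281 = c^2 + 6d^2 + 2cd√6. Since √6 ∉ Q this forces 2cd = 0. If d = 0 then √281 = c ∈ Q, contradicting 281 squarefree > 1. If c = 0 then 281 = 6d^2, so 6·281 = (6d)^2 is a perfect square in Q — but 6·281 = 1686 is not a perfect square (since 6 and 281 are distinct squarefree integers). Contradiction. Hence √281 ∉ Q(√6), so x^2 - 281 stays irreducible over Q(√6) and [Q(√6, √281) : Q(√6)] = 2. By the tower law, [Q(√6, √281) : Q] = 2 · 2 = 4.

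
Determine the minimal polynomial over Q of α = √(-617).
m_α(x) = x^2 + 617

α satisfies α^2 + 617 = 0, so x^2 + 617 annihilates α. Since d = -617 is squarefree and ≠ 1, it is not a perfect square in Q, so x^2 + 617 has no rational root and is therefore irreducible over Q (a degree-2 polynomial over a field is irreducible iff it has no root). Hence m_α(x) = x^2 + 617.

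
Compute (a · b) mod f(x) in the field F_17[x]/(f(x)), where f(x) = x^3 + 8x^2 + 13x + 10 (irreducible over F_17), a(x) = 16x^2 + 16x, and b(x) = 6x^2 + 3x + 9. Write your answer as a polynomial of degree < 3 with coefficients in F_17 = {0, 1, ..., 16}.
a · b ≡ 9x^2 + 3x + 1 (mod f(x))

Multiply in F_17[x]: a(x)·b(x) = (16x^2 + 16x)·(6x^2 + 3x + 9) = 11x^4 + 8x^3 + 5x^2 + 8x. This has degree ≥ 3, so divide by f(x) over F_17: 11x^4 + 8x^3 + 5x^2 + 8x = (11x + 5)·(x^3 + 8x^2 + 13x + 10) + (9x^2 + 3x + 1). Hence a·b ≡ 9x^2 + 3x + 1 (mod f). (F_17[x]/(f) is a field with 17^3 = 4913 elements since f is irreducible of degree 3.)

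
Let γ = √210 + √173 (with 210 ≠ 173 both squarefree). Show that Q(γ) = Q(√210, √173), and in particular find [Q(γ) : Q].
[Q(γ) : Q] = 4 (equivalently, Q(γ) = Q(√210, √173))

Obviously Q(γ) ⊆ Q(√210, √173), and [Q(√210, √173):Q] = 4 (since 210, 173 are distinct squarefree integers > 1 with 36330 not a perfect square). To show equality we compute the minimal polynomial of γ. From γ = √210 + √173: γ^2 = 210 + 2√(36330) + 173 = 383 + 2√(36330), so γ^2 - 383 = 2√(36330); squaring, (γ^2 - 383)^2 = 4·36330, i.e. γ^4 - 766γ^2 + 146689 - 145320 = 0, i.e. γ^4 - 766γ^2 + 1369 = 0. So γ is a root of x^4 - 766x^2 + 1369. This polynomial is irreducible over Q: it has no rational root (each ±√210 ± √173 is irrational), and any factorization into two quadratics over Q would force √(36330) ∈ Q (pairing opposite roots) or √210, √173 ∈ Q (other pairings), all impossible. Hence [Q(γ):Q] = 4 = [Q(√210, √173):Q], so Q(γ) = Q(√210, √173).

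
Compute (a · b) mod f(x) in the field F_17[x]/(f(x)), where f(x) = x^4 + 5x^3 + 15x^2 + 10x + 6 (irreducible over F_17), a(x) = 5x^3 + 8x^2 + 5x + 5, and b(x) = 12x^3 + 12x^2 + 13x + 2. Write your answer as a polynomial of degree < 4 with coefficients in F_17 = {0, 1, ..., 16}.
a · b ≡ 8x^3 + 11x^2 + 2x + 2 (mod f(x))

Multiply in F_17[x]: a(x)·b(x) = (5x^3 + 8x^2 + 5x + 5)·(12x^3 + 12x^2 + 13x + 2) = 9x^6 + 3x^5 + 13x^3 + 5x^2 + 7x + 10. This has degree ≥ 4, so divide by f(x) over F_17: 9x^6 + 3x^5 + 13x^3 + 5x^2 + 7x + 10 = (9x^2 + 9x + 7)·(x^4 + 5x^3 + 15x^2 + 10x + 6) + (8x^3 + 11x^2 + 2x + 2). Hence a·b ≡ 8x^3 + 11x^2 + 2x + 2 (mod f). (F_17[x]/(f) is a field with 17^4 = 83521 elements since f is irreducible of degree 4.)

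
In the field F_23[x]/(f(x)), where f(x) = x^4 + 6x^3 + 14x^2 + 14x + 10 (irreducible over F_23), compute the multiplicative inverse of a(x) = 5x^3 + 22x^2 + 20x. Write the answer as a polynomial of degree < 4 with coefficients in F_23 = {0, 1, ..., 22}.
a(x)^(-1) ≡ 2x^3 + 13x^2 + 11x + 15 (mod f(x))

Since f is irreducible over F_23, F_23[x]/(f) is a field and a(x) ≠ 0 has an inverse. Apply the extended Euclidean algorithm to f(x) and a(x) in F_23[x]: f(x) = (14x + 4)·a(x) + (14x^2 + 3x + 10);  a(x) = (2x + 11)·(14x^2 + 3x + 10) + (13x + 5);  (14x^2 + 3x + 10) = (17x + 22)·(13x + 5) + (15). The last nonzero remainder is the constant 15 = gcd(f, a) in F_23. Back-substituting through the division chain expresses 15 = s(x)·a(x) + t(x)·f(x) with s(x) ≡ 7x^3 + 11x^2 + 4x + 18 (mod f), so (7x^3 + 11x^2 + 4x + 18)·a(x) ≡ 15 (mod f). Multiplying by 15^(-1) ≡ 20 in F_23 gives a(x)^(-1) ≡ 20·(7x^3 + 11x^2 + 4x + 18) ≡ 2x^3 + 13x^2 + 11x + 15 (mod f). Check: (5x^3 + 22x^2 + 20x)·(2x^3 + 13x^2 + 11x + 15) = 10x^6 + 17x^5 + 13x^4 + 2x^3 + 21x^2 + x ≡ 1 (mod x^4 + 6x^3 + 14x^2 + 14x + 10).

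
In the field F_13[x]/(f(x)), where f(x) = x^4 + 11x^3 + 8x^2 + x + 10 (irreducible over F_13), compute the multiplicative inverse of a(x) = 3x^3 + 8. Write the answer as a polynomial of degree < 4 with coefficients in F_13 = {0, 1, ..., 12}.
a(x)^(-1) ≡ 4x^2 + 8x (mod f(x))

Since f is irreducible over F_13, F_13[x]/(f) is a field and a(x) ≠ 0 has an inverse. Apply the extended Euclidean algorithm to f(x) and a(x) in F_13[x]: f(x) = (9x + 8)·a(x) + (8x^2 + 7x + 11);  a(x) = (2x + 8)·(8x^2 + 7x + 11) + (11). The last nonzero remainder is the constant 11 = gcd(f, a) in F_13. Back-substituting through the division chain expresses 11 = s(x)·a(x) + t(x)·f(x) with s(x) ≡ 5x^2 + 10x (mod f), so (5x^2 + 10x)·a(x) ≡ 11 (mod f). Multiplying by 11^(-1) ≡ 6 in F_13 gives a(x)^(-1) ≡ 6·(5x^2 + 10x) ≡ 4x^2 + 8x (mod f). Check: (3x^3 + 8)·(4x^2 + 8x) = 12x^5 + 11x^4 + 6x^2 + 12x ≡ 1 (mod x^4 + 11x^3 + 8x^2 + x + 10).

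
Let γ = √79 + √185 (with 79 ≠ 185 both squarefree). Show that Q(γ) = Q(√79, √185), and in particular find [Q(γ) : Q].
[Q(γ) : Q] = 4 (equivalently, Q(γ) = Q(√79, √185))

Obviously Q(γ) ⊆ Q(√79, √185), and [Q(√79, √185):Q] = 4 (since 79, 185 are distinct squarefree integers > 1 with 14615 not a perfect square). To show equality we compute the minimal polynomial of γ. From γ = √79 + √185: γ^2 = 79 + 2√(14615) + 185 = 264 + 2√(14615), so γ^2 - 264 = 2√(14615); squaring, (γ^2 - 264)^2 = 4·14615, i.e. γ^4 - 528γ^2 + 69696 - 58460 = 0, i.e. γ^4 - 528γ^2 + 11236 = 0. So γ is a root of x^4 - 528x^2 + 11236. This polynomial is irreducible over Q: it has no rational root (each ±√79 ± √185 is irrational), and any factorization into two quadratics over Q would force √(14615) ∈ Q (pairing opposite roots) or √79, √185 ∈ Q (other pairings), all impossible. Hence [Q(γ):Q] = 4 = [Q(√79, √185):Q], so Q(γ) = Q(√79, √185).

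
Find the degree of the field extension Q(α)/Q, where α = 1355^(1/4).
[Q(α):Q] = 4

α is a root of x^4 - 1355. By Eisenstein's criterion at the prime p = 5 (which divides the constant term 1355 but p^2 = 25 does not, since 1355 is squarefree), x^4 - 1355 is irreducible over Q. Hence [Q(α):Q] = 4.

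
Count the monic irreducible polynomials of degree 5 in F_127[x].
There are 6607673856 monic irreducible polynomials of degree 5 over F_127

Each element of F_{127^5} that lies in no proper subfield is a root of exactly one monic irreducible of degree 5 over F_127, and each such polynomial has 5 distinct roots in F_{127^5}. By Möbius inversion the count is N_127(5) = (1/5) Σ_{d|5} μ(5/d) · 127^d = (1/5)(μ(5)·127^1 + μ(1)·127^5) = 33038369280/5 = 6607673856.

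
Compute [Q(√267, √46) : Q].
[Q(√267, √46) : Q] = 4

[Q(√267):Q] = 2 (min poly x^2 - 267, irreducible since 267 is squarefree > 1). For the top step, suppose √46 ∈ Q(√267), say √46 = c + d√267 with c, d ∈ Q. Squaring: 46 = c^2 + 267d^2 + 2cd√267. Since √267 ∉ Q this forces 2cd = 0. If d = 0 then √46 = c ∈ Q, contradicting 46 squarefree > 1. If c = 0 then 46 = 267d^2, so 267·46 = (267d)^2 is a perfect square in Q — but 267·46 = 12282 is not a perfect square (since 267 and 46 are distinct squarefree integers). Contradiction. Hence √46 ∉ Q(√267), so x^2 - 46 stays irreducible over Q(√267) and [Q(√267, √46) : Q(√267)] = 2. By the tower law, [Q(√267, √46) : Q] = 2 · 2 = 4.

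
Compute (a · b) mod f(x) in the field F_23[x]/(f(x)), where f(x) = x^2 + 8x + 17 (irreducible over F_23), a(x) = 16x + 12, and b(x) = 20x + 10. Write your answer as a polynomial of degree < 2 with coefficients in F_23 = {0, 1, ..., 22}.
a · b ≡ 2x + 16 (mod f(x))

Multiply in F_23[x]: a(x)·b(x) = (16x + 12)·(20x + 10) = 21x^2 + 9x + 5. This has degree ≥ 2, so divide by f(x) over F_23: 21x^2 + 9x + 5 = (21)·(x^2 + 8x + 17) + (2x + 16). Hence a·b ≡ 2x + 16 (mod f). (F_23[x]/(f) is a field with 23^2 = 529 elements since f is irreducible of degree 2.)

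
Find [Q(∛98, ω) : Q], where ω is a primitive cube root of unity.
[Q(∛98, ω) : Q] = 6

[Q(∛98):Q] = 3 (min poly x^3 - 98, irreducible since 98 is not a perfect cube). [Q(ω):Q] = 2 (min poly x^2 + x + 1). Since Q(∛98) ⊂ R and ω ∉ R, we have ω ∉ Q(∛98), so x^2 + x + 1 remains irreducible over Q(∛98) and [Q(∛98, ω) : Q(∛98)] = 2. By the tower law, [Q(∛98, ω) : Q] = 3 · 2 = 6. (In fact Q(∛98, ω) is the splitting field of x^3 - 98 over Q.)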